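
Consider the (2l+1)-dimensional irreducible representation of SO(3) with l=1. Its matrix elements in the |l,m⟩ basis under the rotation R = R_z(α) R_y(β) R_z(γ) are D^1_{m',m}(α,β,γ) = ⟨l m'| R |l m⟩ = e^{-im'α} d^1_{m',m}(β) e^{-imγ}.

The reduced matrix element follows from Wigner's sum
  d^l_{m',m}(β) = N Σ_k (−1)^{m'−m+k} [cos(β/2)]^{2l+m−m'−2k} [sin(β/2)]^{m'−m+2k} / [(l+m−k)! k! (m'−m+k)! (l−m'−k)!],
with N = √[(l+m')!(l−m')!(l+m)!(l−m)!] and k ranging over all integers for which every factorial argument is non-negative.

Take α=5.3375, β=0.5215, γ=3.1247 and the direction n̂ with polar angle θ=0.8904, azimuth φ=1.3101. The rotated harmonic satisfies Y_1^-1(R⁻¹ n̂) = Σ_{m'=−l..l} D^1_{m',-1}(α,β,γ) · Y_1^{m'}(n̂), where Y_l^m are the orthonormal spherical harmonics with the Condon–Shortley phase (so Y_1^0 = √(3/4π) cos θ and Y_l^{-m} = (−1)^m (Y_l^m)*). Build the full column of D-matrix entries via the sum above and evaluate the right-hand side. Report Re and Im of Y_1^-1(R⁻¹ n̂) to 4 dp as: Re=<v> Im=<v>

Re=0.2591 Im=0.2036

Need the full column D^1_{m',-1} for m'=−1..1 at α=5.3375, β=0.5215, γ=3.1247.
cos(β/2)=0.966197, sin(β/2)=0.257805
d^1_{-1,-1}: single k=0 term ⇒ +0.933536;  D = -0.533429+0.766123i
d^1_{0,-1}: single k=0 term ⇒ -0.352267;  D = +0.352217-0.005950i
d^1_{1,-1}: single k=0 term ⇒ +0.066464;  D = -0.039798-0.053231i
Y_1^{m'}(θ=0.8904,φ=1.3101) and Σ D·Y over m':
  (-0.5334+0.7661i)·(+0.0692-0.2595i)  (+0.3522-0.0060i)·(+0.3074+0.0000i)  (-0.0398-0.0532i)·(-0.0692-0.2595i)
Y_1^-1(R⁻¹ n̂) = +0.259080+0.203633i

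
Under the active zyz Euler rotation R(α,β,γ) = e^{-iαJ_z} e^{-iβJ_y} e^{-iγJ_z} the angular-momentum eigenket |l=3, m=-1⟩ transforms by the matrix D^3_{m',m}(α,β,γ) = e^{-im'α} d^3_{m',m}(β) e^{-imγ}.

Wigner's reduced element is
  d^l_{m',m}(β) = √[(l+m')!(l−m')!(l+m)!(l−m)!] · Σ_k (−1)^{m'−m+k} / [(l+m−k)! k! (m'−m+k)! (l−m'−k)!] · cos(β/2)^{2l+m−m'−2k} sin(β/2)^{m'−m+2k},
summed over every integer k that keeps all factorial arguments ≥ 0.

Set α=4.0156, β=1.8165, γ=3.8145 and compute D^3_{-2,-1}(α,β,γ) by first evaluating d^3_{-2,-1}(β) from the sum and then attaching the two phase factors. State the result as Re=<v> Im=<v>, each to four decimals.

D^3_{-2,-1}(4.0156,1.8165,3.8145) = e^{-i·-2·4.0156}·d^3_{-2,-1}(1.8165)·e^{-i·-1·3.8145}. Compute d first:
With c≡cos(β/2)=0.615126 and s≡sin(β/2)=0.788428, N=[1·120·2·24]^{1/2}=75.894664
The bounds max(0,m−m')=1 and min(l+m,l−m')=2 give 2 terms
  k=1: (−1)^0·75.8947/(24)·0.6151^5·0.7884^1 = +0.219576
  k=2: (−1)^1·75.8947/(12)·0.6151^3·0.7884^3 = -0.721456
d^3_{-2,-1}(1.8165) = +0.219576 -0.721456 = -0.501881
Attach z-rotation phases: D = e^{-i(-2)(4.0156)}·(-0.501881)·e^{-i(-1)(3.8145)} = -0.377095+0.331185i

Re=-0.3771 Im=0.3312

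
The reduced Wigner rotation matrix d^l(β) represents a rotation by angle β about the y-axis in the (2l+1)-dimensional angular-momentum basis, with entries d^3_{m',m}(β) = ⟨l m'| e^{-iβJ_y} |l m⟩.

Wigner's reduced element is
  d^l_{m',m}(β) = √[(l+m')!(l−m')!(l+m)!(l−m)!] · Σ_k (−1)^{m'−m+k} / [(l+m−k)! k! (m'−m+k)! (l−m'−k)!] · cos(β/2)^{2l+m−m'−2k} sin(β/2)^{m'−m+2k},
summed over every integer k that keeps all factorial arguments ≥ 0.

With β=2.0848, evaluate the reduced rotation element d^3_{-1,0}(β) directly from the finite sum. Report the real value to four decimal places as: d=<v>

d^3_{-1,0}(β=2.0848) via Wigner's sum:
With c≡cos(β/2)=0.504149 and s≡sin(β/2)=0.863617, N=[2·24·6·6]^{1/2}=41.569219
k∈{1,2,3} keeps every argument non-negative
  k=1: (−1)^0·41.5692/(12)·0.5041^5·0.8636^1 = +0.097433
  k=2: (−1)^1·41.5692/(4)·0.5041^3·0.8636^3 = -0.857732
  k=3: (−1)^2·41.5692/(12)·0.5041^1·0.8636^5 = +0.838986
d^3_{-1,0}(2.0848) = +0.097433 -0.857732 +0.838986 = +0.078687

d=0.0787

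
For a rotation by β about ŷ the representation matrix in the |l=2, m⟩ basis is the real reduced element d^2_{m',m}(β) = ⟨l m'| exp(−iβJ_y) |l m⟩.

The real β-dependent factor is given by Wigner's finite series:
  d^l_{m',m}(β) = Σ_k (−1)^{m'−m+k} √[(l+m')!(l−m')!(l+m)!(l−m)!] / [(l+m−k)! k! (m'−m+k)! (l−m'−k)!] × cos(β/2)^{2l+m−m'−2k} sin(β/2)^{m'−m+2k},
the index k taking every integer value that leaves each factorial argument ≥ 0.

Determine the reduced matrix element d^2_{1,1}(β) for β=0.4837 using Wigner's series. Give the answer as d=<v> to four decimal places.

d=0.7264

d^2_{1,1}(β=0.4837) via Wigner's sum:
With c≡cos(β/2)=0.970897 and s≡sin(β/2)=0.239499, N=[6·1·6·1]^{1/2}=6.000000
The bounds max(0,m−m')=0 and min(l+m,l−m')=1 give 2 terms
  k=0: (−1)^0·6.0000/(6)·0.9709^4·0.2395^0 = +0.888570
  k=1: (−1)^1·6.0000/(2)·0.9709^2·0.2395^2 = -0.162209
d^2_{1,1}(0.4837) = +0.888570 -0.162209 = +0.726361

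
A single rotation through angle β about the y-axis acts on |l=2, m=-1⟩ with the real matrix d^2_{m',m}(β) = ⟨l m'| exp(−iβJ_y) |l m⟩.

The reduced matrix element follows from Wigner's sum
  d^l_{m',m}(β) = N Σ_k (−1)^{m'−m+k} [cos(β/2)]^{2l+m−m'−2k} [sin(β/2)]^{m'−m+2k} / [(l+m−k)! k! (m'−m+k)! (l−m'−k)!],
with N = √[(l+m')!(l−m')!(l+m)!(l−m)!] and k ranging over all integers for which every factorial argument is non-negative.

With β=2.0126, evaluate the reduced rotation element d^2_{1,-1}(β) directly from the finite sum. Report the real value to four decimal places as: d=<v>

d=0.1034

d^2_{1,-1}(β=2.0126) via Wigner's sum:
c=cos(2.0126/2)=0.534990, s=sin(2.0126/2)=0.844858; N=√[6·1·1·6]=6.000000
Admissible k: 0..1 (factorial args all ≥0)
  k=0: (−1)^2·6.0000/(2)·0.5350^2·0.8449^2 = +0.612888
  k=1: (−1)^3·6.0000/(6)·0.5350^0·0.8449^4 = -0.509489
d^2_{1,-1}(2.0126) = +0.612888 -0.509489 = +0.103398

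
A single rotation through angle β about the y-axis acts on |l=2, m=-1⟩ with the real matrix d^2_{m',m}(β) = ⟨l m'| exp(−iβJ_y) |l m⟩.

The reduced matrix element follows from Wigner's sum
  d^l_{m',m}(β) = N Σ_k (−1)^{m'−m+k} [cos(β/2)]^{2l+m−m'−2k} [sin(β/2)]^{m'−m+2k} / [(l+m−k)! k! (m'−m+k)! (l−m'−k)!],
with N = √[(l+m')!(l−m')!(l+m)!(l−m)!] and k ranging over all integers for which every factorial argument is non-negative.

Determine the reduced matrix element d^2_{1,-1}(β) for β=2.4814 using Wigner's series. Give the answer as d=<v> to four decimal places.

d^2_{1,-1}(β=2.4814) via Wigner's sum:
With c≡cos(β/2)=0.324134 and s≡sin(β/2)=0.946011, N=[6·1·1·6]^{1/2}=6.000000
The bounds max(0,m−m')=0 and min(l+m,l−m')=1 give 2 terms
  k=0: (−1)^2·6.0000/(2)·0.3241^2·0.9460^2 = +0.282074
  k=1: (−1)^3·6.0000/(6)·0.3241^0·0.9460^4 = -0.800912
d^2_{1,-1}(2.4814) = +0.282074 -0.800912 = -0.518838

d=-0.5188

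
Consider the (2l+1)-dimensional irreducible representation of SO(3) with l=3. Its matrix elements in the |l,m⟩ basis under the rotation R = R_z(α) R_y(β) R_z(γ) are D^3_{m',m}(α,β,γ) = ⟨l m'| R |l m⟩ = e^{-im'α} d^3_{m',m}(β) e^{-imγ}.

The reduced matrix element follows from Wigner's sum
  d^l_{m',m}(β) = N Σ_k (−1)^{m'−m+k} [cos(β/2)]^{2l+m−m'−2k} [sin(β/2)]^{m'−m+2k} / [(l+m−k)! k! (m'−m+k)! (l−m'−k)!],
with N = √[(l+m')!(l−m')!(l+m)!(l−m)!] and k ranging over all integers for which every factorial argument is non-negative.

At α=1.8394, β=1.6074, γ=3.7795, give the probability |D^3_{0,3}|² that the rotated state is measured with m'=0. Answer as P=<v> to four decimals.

Split into d^3_{0,3}(β=1.6074) × two z-phases.
c=cos(1.6074/2)=0.694048, s=sin(1.6074/2)=0.719929; N=√[6·6·720·1]=160.996894
Admissible k: 3..3 (factorial args all ≥0)
  k=3: (−1)^0·160.9969/(36)·0.6940^3·0.7199^3 = +0.557894
d^3_{0,3}(1.6074) = +0.557894
|D^3_{0,3}|² = |d^3_{0,3}(β)|² = (+0.557894)² = 0.311246 (the z-rotation phases have unit modulus)

P=0.3112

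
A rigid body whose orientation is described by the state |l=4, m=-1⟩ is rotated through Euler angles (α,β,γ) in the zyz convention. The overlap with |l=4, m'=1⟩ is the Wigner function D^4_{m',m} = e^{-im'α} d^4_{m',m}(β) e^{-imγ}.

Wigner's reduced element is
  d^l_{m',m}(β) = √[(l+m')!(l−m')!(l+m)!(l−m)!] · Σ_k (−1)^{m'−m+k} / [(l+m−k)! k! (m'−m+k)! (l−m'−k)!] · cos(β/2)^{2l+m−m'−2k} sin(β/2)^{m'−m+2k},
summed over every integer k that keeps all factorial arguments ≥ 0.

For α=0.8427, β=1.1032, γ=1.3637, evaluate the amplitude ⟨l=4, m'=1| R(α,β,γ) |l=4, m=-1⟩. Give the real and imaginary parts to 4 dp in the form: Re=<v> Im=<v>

First d^4_{1,-1}(β=1.1032), then the phase factors e^{-i(1)α} and e^{-i(-1)γ}:
With c≡cos(β/2)=0.851687 and s≡sin(β/2)=0.524051, N=[120·6·6·120]^{1/2}=720.000000
k: max(0,(-1)−(1))=0 … min(4+(-1),4−(1))=3
  k=0: (−1)^2·720.0000/(72)·0.8517^6·0.5241^2 = +1.048158
  k=1: (−1)^3·720.0000/(24)·0.8517^4·0.5241^4 = -1.190514
  k=2: (−1)^4·720.0000/(48)·0.8517^2·0.5241^6 = +0.225367
  k=3: (−1)^5·720.0000/(720)·0.8517^0·0.5241^8 = -0.005688
d^4_{1,-1}(1.1032) = +1.048158 -1.190514 +0.225367 -0.005688 = +0.077323
Phases: e^{-i·(1)·0.8427}=+0.665450-0.746443i, e^{-i·(-1)·1.3637}=+0.205619+0.978632i ⇒ D=+0.067064+0.038488i

Re=0.0671 Im=0.0385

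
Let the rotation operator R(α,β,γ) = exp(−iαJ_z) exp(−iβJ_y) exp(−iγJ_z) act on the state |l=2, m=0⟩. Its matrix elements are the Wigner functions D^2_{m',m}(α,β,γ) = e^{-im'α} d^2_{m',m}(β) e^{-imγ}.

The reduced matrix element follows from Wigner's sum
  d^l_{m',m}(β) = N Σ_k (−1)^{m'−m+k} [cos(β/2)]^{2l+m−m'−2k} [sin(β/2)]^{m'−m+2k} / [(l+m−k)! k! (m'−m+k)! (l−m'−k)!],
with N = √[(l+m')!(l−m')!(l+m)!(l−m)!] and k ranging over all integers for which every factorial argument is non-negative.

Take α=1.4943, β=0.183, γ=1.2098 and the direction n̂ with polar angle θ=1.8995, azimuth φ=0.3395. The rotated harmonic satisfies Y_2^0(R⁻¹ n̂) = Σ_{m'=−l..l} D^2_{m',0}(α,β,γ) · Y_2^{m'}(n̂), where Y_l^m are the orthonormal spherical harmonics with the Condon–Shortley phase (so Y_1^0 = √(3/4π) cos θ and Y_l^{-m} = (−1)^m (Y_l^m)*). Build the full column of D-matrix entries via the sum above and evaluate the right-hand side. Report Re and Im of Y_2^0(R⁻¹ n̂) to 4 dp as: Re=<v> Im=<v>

Need the full column D^2_{m',0} for m'=−2..2 at α=1.4943, β=0.183, γ=1.2098.
cos(β/2)=0.995817, sin(β/2)=0.091372
d^2_{-2,0}: single k=2 term ⇒ +0.020280;  D = -0.020043+0.003091i
d^2_{-1,0}: k∈[1..2] ⇒ +0.221019 -0.001861 = +0.219158;  D = +0.016748+0.218517i
d^2_{0,0}: k∈[0..2] ⇒ +0.983372 -0.033117 +0.000070 = +0.950325;  D = +0.950325+0.000000i
d^2_{1,0}: k∈[0..1] ⇒ -0.221019 +0.001861 = -0.219158;  D = -0.016748+0.218517i
d^2_{2,0}: single k=0 term ⇒ +0.020280;  D = -0.020043-0.003091i
Y_2^{m'}(θ=1.8995,φ=0.3395) and Σ D·Y over m':
  (-0.0200+0.0031i)·(+0.2693-0.2173i)  (+0.0167+0.2185i)·(-0.2226+0.0786i)  (+0.9503+0.0000i)·(-0.2168+0.0000i)  (-0.0167+0.2185i)·(+0.2226+0.0786i)  (-0.0200-0.0031i)·(+0.2693+0.2173i)
Y_2^0(R⁻¹ n̂) = -0.257280-0.000000i

Re=-0.2573 Im=0.0000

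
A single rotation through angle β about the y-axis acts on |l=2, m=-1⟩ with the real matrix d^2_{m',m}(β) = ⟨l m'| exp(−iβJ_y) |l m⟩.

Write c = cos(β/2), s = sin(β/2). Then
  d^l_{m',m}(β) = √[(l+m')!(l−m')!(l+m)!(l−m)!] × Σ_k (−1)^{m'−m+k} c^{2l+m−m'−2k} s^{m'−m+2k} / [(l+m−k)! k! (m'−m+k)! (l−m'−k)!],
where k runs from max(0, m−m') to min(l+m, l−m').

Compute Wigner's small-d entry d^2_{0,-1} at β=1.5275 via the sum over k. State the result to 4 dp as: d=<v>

d=-0.0530

d^2_{0,-1}(β=1.5275) via Wigner's sum:
Half-angle: c=0.722247, s=0.691635. N=√(2·2·1·6)=4.898979
The bounds max(0,m−m')=0 and min(l+m,l−m')=1 give 2 terms
  k=0: (−1)^1·4.8990/(2)·0.7222^3·0.6916^1 = -0.638279
  k=1: (−1)^2·4.8990/(2)·0.7222^1·0.6916^3 = +0.585318
d^2_{0,-1}(1.5275) = -0.638279 +0.585318 = -0.052961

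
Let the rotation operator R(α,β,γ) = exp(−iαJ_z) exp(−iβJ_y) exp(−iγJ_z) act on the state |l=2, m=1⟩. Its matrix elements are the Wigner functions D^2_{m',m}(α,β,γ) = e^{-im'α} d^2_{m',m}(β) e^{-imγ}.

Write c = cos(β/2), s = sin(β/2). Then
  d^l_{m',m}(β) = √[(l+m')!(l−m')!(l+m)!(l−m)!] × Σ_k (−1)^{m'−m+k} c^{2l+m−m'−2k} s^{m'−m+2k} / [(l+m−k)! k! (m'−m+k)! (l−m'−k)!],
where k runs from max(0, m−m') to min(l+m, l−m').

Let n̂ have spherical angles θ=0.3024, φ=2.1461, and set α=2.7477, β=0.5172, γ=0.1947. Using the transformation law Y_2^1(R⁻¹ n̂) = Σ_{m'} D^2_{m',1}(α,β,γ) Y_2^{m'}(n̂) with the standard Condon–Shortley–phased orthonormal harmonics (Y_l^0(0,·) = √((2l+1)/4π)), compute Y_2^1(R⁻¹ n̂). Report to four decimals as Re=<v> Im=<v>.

Re=0.2104 Im=0.0847

Need the full column D^2_{m',1} for m'=−2..2 at α=2.7477, β=0.5172, γ=0.1947.
cos(β/2)=0.966749, sin(β/2)=0.255727
d^2_{-2,1}: single k=3 term ⇒ +0.032335;  D = +0.017945-0.026899i
d^2_{-1,1}: k∈[2..3] ⇒ +0.183359 -0.004277 = +0.179083;  D = -0.148947+0.099425i
d^2_{0,1}: k∈[1..2] ⇒ +0.565971 -0.039602 = +0.526368;  D = +0.516423-0.101838i
d^2_{1,1}: k∈[0..1] ⇒ +0.873484 -0.183359 = +0.690124;  D = -0.676478-0.136560i
d^2_{2,1}: single k=0 term ⇒ -0.462113;  D = -0.383194-0.258285i
Y_2^{m'}(θ=0.3024,φ=2.1461) and Σ D·Y over m':
  (+0.0179-0.0269i)·(-0.0140+0.0313i)  (-0.1489+0.0994i)·(-0.1195-0.1843i)  (+0.5164-0.1018i)·(+0.5469+0.0000i)  (-0.6765-0.1366i)·(+0.1195-0.1843i)  (-0.3832-0.2583i)·(-0.0140-0.0313i)
Y_2^1(R⁻¹ n̂) = +0.210397+0.084750i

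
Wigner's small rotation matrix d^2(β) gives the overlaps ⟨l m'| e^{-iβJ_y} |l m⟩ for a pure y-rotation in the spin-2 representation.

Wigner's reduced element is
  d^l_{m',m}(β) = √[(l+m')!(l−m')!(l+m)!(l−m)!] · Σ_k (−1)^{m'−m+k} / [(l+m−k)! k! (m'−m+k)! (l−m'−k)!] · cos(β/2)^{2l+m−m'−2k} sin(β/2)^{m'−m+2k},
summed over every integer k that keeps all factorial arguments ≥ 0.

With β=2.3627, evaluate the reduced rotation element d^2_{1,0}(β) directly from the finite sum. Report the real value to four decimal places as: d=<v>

d=0.6123

d^2_{1,0}(β=2.3627) via Wigner's sum:
Half-angle: c=0.379676, s=0.925119. N=√(6·1·2·2)=4.898979
The bounds max(0,m−m')=0 and min(l+m,l−m')=1 give 2 terms
  k=0: (−1)^1·4.8990/(2)·0.3797^3·0.9251^1 = -0.124026
  k=1: (−1)^2·4.8990/(2)·0.3797^1·0.9251^3 = +0.736347
d^2_{1,0}(2.3627) = -0.124026 +0.736347 = +0.612321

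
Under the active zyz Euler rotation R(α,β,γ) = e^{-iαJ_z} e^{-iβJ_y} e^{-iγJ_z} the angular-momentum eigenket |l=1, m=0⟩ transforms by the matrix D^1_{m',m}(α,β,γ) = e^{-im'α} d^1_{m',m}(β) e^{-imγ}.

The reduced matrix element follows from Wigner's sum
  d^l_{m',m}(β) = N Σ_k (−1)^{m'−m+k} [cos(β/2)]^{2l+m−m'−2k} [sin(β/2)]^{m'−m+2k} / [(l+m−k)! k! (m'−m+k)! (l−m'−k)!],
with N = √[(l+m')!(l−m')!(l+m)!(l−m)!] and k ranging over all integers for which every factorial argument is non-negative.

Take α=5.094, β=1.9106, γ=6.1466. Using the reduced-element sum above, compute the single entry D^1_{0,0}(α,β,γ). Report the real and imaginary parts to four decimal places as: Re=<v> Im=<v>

Re=-0.3333 Im=0.0000

Split into d^1_{0,0}(β=1.9106) × two z-phases.
With c≡cos(β/2)=0.577364 and s≡sin(β/2)=0.816487, N=[1·1·1·1]^{1/2}=1.000000
The bounds max(0,m−m')=0 and min(l+m,l−m')=1 give 2 terms
  k=0: (−1)^0·1.0000/(1)·0.5774^2·0.8165^0 = +0.333349
  k=1: (−1)^1·1.0000/(1)·0.5774^0·0.8165^2 = -0.666651
d^1_{0,0}(1.9106) = +0.333349 -0.666651 = -0.333302
D = (+1.000000+0.000000i)·(-0.333302)·(+1.000000+0.000000i) = -0.333302+0.000000i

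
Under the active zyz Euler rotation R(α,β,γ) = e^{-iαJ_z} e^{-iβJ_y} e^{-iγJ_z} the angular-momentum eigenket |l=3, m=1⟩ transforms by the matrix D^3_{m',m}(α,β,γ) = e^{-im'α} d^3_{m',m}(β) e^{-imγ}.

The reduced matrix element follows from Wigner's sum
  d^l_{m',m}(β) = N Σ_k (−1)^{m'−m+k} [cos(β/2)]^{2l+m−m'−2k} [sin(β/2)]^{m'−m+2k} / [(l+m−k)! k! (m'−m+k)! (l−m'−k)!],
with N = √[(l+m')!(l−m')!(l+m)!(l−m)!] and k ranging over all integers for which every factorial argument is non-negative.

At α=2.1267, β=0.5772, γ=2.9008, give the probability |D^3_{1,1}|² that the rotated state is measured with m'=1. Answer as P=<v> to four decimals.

First d^3_{1,1}(β=0.5772), then the phase factors e^{-i(1)α} and e^{-i(1)γ}:
Half-angle: c=0.958643, s=0.284610. N=√(24·2·24·2)=48.000000
k: max(0,(1)−(1))=0 … min(3+(1),3−(1))=2
  k=0: (−1)^0·48.0000/(48)·0.9586^6·0.2846^0 = +0.776144
  k=1: (−1)^1·48.0000/(6)·0.9586^4·0.2846^2 = -0.547293
  k=2: (−1)^2·48.0000/(8)·0.9586^2·0.2846^4 = +0.036180
d^3_{1,1}(0.5772) = +0.776144 -0.547293 +0.036180 = +0.265031
|D^3_{1,1}|² = |d^3_{1,1}(β)|² = (+0.265031)² = 0.070241 (the z-rotation phases have unit modulus)

P=0.0702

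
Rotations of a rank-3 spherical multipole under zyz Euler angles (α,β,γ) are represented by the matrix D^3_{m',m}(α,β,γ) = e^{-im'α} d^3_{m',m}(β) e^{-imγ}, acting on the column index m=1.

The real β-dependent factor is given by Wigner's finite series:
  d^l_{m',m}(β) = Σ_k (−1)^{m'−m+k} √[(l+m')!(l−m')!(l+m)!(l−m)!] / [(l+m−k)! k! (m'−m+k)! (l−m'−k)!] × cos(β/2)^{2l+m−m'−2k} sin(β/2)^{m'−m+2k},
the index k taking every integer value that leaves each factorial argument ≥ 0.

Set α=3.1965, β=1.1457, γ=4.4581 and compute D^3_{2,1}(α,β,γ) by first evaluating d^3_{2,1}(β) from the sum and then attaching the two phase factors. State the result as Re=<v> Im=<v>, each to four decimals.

Split into d^3_{2,1}(β=1.1457) × two z-phases.
c=cos(1.1457/2)=0.840360, s=sin(1.1457/2)=0.542029; N=√[120·1·24·2]=75.894664
The bounds max(0,m−m')=0 and min(l+m,l−m')=1 give 2 terms
  k=0: (−1)^1·75.8947/(24)·0.8404^5·0.5420^1 = -0.718371
  k=1: (−1)^2·75.8947/(12)·0.8404^3·0.5420^3 = +0.597714
d^3_{2,1}(1.1457) = -0.718371 +0.597714 = -0.120656
Attach z-rotation phases: D = e^{-i(2)(3.1965)}·(-0.120656)·e^{-i(1)(4.4581)} = +0.017371-0.119399i

Re=0.0174 Im=-0.1194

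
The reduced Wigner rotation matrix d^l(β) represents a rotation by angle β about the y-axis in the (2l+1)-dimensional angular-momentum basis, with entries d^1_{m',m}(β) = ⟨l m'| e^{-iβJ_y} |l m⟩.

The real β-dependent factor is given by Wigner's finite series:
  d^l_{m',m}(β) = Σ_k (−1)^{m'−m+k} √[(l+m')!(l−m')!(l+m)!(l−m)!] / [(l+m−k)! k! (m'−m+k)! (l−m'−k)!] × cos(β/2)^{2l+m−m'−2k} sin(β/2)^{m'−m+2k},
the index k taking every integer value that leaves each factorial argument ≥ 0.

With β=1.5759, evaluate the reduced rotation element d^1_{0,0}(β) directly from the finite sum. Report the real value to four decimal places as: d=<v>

d^1_{0,0}(β=1.5759) via Wigner's sum:
With c≡cos(β/2)=0.705300 and s≡sin(β/2)=0.708909, N=[1·1·1·1]^{1/2}=1.000000
k: max(0,(0)−(0))=0 … min(1+(0),1−(0))=1
  k=0: (−1)^0·1.0000/(1)·0.7053^2·0.7089^0 = +0.497448
  k=1: (−1)^1·1.0000/(1)·0.7053^0·0.7089^2 = -0.502552
d^1_{0,0}(1.5759) = +0.497448 -0.502552 = -0.005104

d=-0.0051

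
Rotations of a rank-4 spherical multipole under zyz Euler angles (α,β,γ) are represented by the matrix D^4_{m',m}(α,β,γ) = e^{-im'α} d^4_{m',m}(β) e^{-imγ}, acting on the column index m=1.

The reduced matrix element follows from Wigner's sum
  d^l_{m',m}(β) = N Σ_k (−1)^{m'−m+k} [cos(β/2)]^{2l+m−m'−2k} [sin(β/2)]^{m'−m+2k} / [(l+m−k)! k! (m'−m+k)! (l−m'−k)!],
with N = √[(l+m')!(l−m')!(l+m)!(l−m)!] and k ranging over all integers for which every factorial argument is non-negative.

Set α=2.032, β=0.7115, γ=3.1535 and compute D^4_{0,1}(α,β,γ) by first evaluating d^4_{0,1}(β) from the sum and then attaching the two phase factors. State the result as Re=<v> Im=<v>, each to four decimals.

First d^4_{0,1}(β=0.7115), then the phase factors e^{-i(0)α} and e^{-i(1)γ}:
Half-angle: c=0.937386, s=0.348294. N=√(24·24·120·6)=643.987578
Admissible k: 1..4 (factorial args all ≥0)
  k=1: (−1)^0·643.9876/(144)·0.9374^7·0.3483^1 = +0.990577
  k=2: (−1)^1·643.9876/(24)·0.9374^5·0.3483^3 = -0.820528
  k=3: (−1)^2·643.9876/(24)·0.9374^3·0.3483^5 = +0.113279
  k=4: (−1)^3·643.9876/(144)·0.9374^1·0.3483^7 = -0.002606
d^4_{0,1}(0.7115) = +0.990577 -0.820528 +0.113279 -0.002606 = +0.280720
D = (+1.000000+0.000000i)·(+0.280720)·(-0.999929+0.011907i) = -0.280701+0.003343i

Re=-0.2807 Im=0.0033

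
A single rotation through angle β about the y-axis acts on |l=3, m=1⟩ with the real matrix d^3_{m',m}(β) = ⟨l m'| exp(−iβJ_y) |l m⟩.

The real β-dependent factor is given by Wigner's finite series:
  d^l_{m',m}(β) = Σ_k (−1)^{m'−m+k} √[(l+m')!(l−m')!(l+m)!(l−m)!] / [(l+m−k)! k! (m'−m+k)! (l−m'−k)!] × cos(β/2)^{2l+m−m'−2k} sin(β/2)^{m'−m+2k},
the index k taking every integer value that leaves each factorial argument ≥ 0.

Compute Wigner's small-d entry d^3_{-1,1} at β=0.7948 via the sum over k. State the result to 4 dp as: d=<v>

d^3_{-1,1}(β=0.7948) via Wigner's sum:
With c≡cos(β/2)=0.922070 and s≡sin(β/2)=0.387022, N=[2·24·24·2]^{1/2}=48.000000
k∈{2,3,4} keeps every argument non-negative
  k=2: (−1)^0·48.0000/(8)·0.9221^4·0.3870^2 = +0.649650
  k=3: (−1)^1·48.0000/(6)·0.9221^2·0.3870^4 = -0.152603
  k=4: (−1)^2·48.0000/(48)·0.9221^0·0.3870^6 = +0.003361
d^3_{-1,1}(0.7948) = +0.649650 -0.152603 +0.003361 = +0.500408

d=0.5004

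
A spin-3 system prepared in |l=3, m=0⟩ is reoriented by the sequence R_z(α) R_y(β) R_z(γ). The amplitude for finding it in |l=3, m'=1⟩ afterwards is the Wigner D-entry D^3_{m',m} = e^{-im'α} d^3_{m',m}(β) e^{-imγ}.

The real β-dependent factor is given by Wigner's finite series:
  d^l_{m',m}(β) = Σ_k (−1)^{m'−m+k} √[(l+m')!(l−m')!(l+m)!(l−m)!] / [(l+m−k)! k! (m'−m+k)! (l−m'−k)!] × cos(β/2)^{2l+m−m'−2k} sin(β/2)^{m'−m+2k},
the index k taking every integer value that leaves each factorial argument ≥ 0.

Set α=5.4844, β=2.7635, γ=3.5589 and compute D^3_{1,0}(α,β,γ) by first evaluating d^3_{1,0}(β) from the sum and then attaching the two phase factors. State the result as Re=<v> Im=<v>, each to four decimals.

Re=-0.3700 Im=-0.3801

D^3_{1,0}(5.4844,2.7635,3.5589) = e^{-i·1·5.4844}·d^3_{1,0}(2.7635)·e^{-i·0·3.5589}. Compute d first:
Half-angle: c=0.187922, s=0.982184. N=√(24·2·6·6)=41.569219
Admissible k: 0..2 (factorial args all ≥0)
  k=0: (−1)^1·41.5692/(12)·0.1879^5·0.9822^1 = -0.000797
  k=1: (−1)^2·41.5692/(4)·0.1879^3·0.9822^3 = +0.065347
  k=2: (−1)^3·41.5692/(12)·0.1879^1·0.9822^5 = -0.595022
d^3_{1,0}(2.7635) = -0.000797 +0.065347 -0.595022 = -0.530472
Phases: e^{-i·(1)·5.4844}=+0.697578+0.716509i, e^{-i·(0)·3.5589}=+1.000000+0.000000i ⇒ D=-0.370046-0.380088i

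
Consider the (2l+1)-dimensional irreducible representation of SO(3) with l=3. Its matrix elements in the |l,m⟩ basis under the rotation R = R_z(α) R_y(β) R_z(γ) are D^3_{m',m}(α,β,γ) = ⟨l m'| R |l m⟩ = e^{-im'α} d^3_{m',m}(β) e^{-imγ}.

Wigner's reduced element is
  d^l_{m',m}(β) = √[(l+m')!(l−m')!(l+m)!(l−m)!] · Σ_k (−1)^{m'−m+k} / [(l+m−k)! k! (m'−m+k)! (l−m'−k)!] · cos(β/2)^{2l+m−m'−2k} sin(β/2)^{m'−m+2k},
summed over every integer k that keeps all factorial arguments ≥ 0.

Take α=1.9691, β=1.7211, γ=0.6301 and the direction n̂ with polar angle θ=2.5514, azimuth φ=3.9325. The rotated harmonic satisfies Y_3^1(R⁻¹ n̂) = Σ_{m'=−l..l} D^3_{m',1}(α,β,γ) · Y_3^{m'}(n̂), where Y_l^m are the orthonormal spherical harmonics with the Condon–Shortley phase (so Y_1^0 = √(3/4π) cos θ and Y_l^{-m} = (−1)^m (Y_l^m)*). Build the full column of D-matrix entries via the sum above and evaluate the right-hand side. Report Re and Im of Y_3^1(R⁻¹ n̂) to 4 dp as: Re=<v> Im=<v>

Re=0.3088 Im=-0.0272

Need the full column D^3_{m',1} for m'=−3..3 at α=1.9691, β=1.7211, γ=0.6301.
cos(β/2)=0.652021, sin(β/2)=0.758201
d^3_{-3,1}: single k=4 term ⇒ +0.544135;  D = +0.291251-0.459625i
d^3_{-2,1}: k∈[3..4] ⇒ +0.764130 -0.516635 = +0.247495;  D = -0.244072-0.041020i
d^3_{-1,1}: k∈[2..4] ⇒ +0.623398 -1.123959 +0.189980 = -0.310582;  D = -0.071349-0.302275i
d^3_{0,1}: k∈[1..3] ⇒ +0.309515 -1.255594 +0.565945 = -0.380134;  D = -0.307136+0.223985i
d^3_{1,1}: k∈[0..2] ⇒ +0.076837 -0.831197 +0.842970 = +0.088609;  D = -0.075891-0.045739i
d^3_{2,1}: k∈[0..1] ⇒ -0.282547 +0.764130 = +0.481583;  D = -0.069151+0.476593i
d^3_{3,1}: single k=0 term ⇒ +0.402402;  D = +0.389469-0.101198i
Y_3^{m'}(θ=2.5514,φ=3.9325) and Σ D·Y over m':
  (+0.2913-0.4596i)·(+0.0517+0.0500i)  (-0.2441-0.0410i)·(+0.0029+0.2630i)  (-0.0713-0.3023i)·(-0.3100+0.3135i)  (-0.3071+0.2240i)·(-0.1400+0.0000i)  (-0.0759-0.0457i)·(+0.3100+0.3135i)  (-0.0692+0.4766i)·(+0.0029-0.2630i)  (+0.3895-0.1012i)·(-0.0517+0.0500i)
Y_3^1(R⁻¹ n̂) = +0.308847-0.027191i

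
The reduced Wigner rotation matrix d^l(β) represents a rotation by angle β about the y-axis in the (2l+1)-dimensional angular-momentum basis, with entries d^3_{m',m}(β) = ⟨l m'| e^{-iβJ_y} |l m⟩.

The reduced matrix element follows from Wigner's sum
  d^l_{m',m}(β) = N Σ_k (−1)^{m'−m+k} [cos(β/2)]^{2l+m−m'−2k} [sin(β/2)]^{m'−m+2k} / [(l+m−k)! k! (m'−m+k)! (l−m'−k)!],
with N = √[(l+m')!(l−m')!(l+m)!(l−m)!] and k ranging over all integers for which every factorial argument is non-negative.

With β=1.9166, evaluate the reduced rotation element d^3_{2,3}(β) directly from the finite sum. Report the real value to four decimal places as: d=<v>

d=0.1259

d^3_{2,3}(β=1.9166) via Wigner's sum:
c=cos(1.9166/2)=0.574912, s=sin(1.9166/2)=0.818215; N=√[120·1·720·1]=293.938769
Admissible k: 1..1 (factorial args all ≥0)
  k=1: (−1)^0·293.9388/(120)·0.5749^5·0.8182^1 = +0.125878
d^3_{2,3}(1.9166) = +0.125878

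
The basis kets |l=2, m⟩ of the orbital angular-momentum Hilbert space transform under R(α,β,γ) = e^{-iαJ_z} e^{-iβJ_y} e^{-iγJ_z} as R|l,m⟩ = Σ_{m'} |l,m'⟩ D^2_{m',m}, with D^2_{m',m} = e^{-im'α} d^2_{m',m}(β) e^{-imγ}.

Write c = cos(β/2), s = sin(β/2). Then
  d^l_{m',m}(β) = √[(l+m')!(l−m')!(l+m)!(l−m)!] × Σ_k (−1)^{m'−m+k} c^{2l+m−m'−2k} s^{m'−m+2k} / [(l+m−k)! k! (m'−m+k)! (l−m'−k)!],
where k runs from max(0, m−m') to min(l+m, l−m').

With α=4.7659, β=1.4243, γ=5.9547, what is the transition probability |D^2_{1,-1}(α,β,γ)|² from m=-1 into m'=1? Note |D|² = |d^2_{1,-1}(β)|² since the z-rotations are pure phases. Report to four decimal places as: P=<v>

First d^2_{1,-1}(β=1.4243), then the phase factors e^{-i(1)α} and e^{-i(-1)γ}:
Half-angle: c=0.756959, s=0.653463. N=√(6·1·1·6)=6.000000
The bounds max(0,m−m')=0 and min(l+m,l−m')=1 give 2 terms
  k=0: (−1)^2·6.0000/(2)·0.7570^2·0.6535^2 = +0.734019
  k=1: (−1)^3·6.0000/(6)·0.7570^0·0.6535^4 = -0.182341
d^2_{1,-1}(1.4243) = +0.734019 -0.182341 = +0.551678
|D^2_{1,-1}|² = |d^2_{1,-1}(β)|² = (+0.551678)² = 0.304349 (the z-rotation phases have unit modulus)

P=0.3043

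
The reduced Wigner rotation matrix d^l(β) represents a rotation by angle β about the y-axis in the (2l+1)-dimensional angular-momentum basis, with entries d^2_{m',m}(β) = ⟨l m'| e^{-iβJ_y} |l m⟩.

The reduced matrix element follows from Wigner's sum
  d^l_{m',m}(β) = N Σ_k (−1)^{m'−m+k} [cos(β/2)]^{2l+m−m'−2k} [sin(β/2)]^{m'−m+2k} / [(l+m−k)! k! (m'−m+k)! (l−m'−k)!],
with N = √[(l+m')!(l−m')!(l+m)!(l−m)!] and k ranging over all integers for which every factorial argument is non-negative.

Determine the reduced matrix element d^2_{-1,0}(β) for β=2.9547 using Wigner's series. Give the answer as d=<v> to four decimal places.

d^2_{-1,0}(β=2.9547) via Wigner's sum:
With c≡cos(β/2)=0.093310 and s≡sin(β/2)=0.995637, N=[1·6·2·2]^{1/2}=4.898979
k∈{1,2} keeps every argument non-negative
  k=1: (−1)^0·4.8990/(2)·0.0933^3·0.9956^1 = +0.001981
  k=2: (−1)^1·4.8990/(2)·0.0933^1·0.9956^3 = -0.225584
d^2_{-1,0}(2.9547) = +0.001981 -0.225584 = -0.223603

d=-0.2236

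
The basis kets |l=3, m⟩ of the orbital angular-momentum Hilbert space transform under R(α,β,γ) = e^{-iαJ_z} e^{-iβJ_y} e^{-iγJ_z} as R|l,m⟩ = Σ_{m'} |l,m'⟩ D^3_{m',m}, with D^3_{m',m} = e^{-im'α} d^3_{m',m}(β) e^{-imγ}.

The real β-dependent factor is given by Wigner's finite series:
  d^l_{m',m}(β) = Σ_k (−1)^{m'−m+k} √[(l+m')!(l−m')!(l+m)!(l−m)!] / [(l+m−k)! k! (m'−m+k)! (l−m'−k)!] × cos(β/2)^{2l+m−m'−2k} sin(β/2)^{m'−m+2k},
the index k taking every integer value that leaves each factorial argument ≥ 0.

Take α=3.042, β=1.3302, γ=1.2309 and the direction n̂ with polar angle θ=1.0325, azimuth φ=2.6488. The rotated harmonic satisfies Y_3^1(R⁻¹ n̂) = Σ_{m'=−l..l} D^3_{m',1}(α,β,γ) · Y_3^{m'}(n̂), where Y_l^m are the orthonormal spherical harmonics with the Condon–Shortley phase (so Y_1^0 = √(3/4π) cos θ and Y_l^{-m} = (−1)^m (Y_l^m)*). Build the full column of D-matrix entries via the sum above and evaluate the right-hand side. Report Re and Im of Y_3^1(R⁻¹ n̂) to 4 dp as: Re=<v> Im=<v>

Need the full column D^3_{m',1} for m'=−3..3 at α=3.042, β=1.3302, γ=1.2309.
cos(β/2)=0.786855, sin(β/2)=0.617138
d^3_{-3,1}: single k=4 term ⇒ +0.347827;  D = -0.014298+0.347533i
d^3_{-2,1}: k∈[3..4] ⇒ +0.724204 -0.222744 = +0.501460;  D = +0.070328-0.496504i
d^3_{-1,1}: k∈[2..4] ⇒ +0.875981 -0.718469 +0.055245 = +0.212757;  D = -0.050636+0.206643i
d^3_{0,1}: k∈[1..3] ⇒ +0.644832 -1.189988 +0.244004 = -0.301153;  D = -0.100401+0.283923i
d^3_{1,1}: k∈[0..2] ⇒ +0.237339 -1.167974 +0.538852 = -0.391784;  D = +0.166695-0.354552i
d^3_{2,1}: k∈[0..1] ⇒ -0.588648 +0.724204 = +0.135555;  D = +0.069587-0.116331i
d^3_{3,1}: single k=0 term ⇒ +0.565443;  D = -0.337079+0.453987i
Y_3^{m'}(θ=1.0325,φ=2.6488) and Σ D·Y over m':
  (-0.0143+0.3475i)·(-0.0244-0.2629i)  (+0.0703-0.4965i)·(+0.2133+0.3220i)  (-0.0506+0.2066i)·(-0.0768-0.0412i)  (-0.1004+0.2839i)·(-0.3225+0.0000i)  (+0.1667-0.3546i)·(+0.0768-0.0412i)  (+0.0696-0.1163i)·(+0.2133-0.3220i)  (-0.3371+0.4540i)·(+0.0244-0.2629i)
Y_3^1(R⁻¹ n̂) = +0.398113-0.174983i

Re=0.3981 Im=-0.1750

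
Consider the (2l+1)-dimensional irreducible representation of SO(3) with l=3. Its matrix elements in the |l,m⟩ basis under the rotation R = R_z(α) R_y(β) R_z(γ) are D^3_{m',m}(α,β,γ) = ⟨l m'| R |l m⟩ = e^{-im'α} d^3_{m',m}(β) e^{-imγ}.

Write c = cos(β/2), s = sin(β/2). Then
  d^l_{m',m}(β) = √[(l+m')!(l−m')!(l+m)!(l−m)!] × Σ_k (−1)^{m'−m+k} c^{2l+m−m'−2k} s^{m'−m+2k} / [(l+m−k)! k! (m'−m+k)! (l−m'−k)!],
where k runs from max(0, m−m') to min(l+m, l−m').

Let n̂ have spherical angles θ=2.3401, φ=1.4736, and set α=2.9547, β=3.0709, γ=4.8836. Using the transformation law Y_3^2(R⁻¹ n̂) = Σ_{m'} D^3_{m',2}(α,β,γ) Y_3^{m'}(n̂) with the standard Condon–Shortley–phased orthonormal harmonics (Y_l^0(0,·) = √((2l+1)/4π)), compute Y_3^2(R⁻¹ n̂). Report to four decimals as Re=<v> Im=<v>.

Need the full column D^3_{m',2} for m'=−3..3 at α=2.9547, β=3.0709, γ=4.8836.
cos(β/2)=0.035339, sin(β/2)=0.999375
d^3_{-3,2}: single k=5 term ⇒ +0.086292;  D = +0.053430-0.067761i
d^3_{-2,2}: k∈[4..5] ⇒ +0.006229 -0.996258 = -0.990030;  D = +0.746780-0.649983i
d^3_{-1,2}: k∈[3..4] ⇒ +0.000279 -0.111403 = -0.111124;  D = -0.095917+0.056111i
d^3_{0,2}: k∈[2..3] ⇒ +0.000009 -0.006823 = -0.006815;  D = +0.006419-0.002288i
d^3_{1,2}: k∈[1..2] ⇒ +0.000000 -0.000279 = -0.000278;  D = -0.000275+0.000043i
d^3_{2,2}: k∈[0..1] ⇒ +0.000000 -0.000008 = -0.000008;  D = +0.000008+0.000000i
d^3_{3,2}: single k=0 term ⇒ -0.000000;  D = -0.000000-0.000000i
Y_3^{m'}(θ=2.3401,φ=1.4736) and Σ D·Y over m':
  (+0.0534-0.0678i)·(-0.0445+0.1482i)  (+0.7468-0.6500i)·(+0.3600+0.0709i)  (-0.0959+0.0561i)·(+0.0320-0.3280i)  (+0.0064-0.0023i)·(+0.1507+0.0000i)  (-0.0003+0.0000i)·(-0.0320-0.3280i)  (+0.0000+0.0000i)·(+0.3600-0.0709i)  (-0.0000-0.0000i)·(+0.0445+0.1482i)
Y_3^2(R⁻¹ n̂) = +0.338899-0.137131i

Re=0.3389 Im=-0.1371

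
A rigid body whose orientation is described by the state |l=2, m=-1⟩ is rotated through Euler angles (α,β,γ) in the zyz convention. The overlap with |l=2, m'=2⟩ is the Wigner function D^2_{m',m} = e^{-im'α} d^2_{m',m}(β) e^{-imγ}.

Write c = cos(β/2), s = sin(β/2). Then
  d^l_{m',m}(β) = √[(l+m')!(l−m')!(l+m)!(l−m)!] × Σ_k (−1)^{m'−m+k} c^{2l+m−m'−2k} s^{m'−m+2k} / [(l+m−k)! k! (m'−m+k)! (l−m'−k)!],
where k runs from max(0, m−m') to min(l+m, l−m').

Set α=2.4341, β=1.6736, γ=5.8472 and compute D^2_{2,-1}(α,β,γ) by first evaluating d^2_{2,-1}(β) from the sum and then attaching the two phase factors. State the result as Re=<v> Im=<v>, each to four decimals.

Re=-0.3059 Im=-0.4551

First d^2_{2,-1}(β=1.6736), then the phase factors e^{-i(2)α} and e^{-i(-1)γ}:
c=cos(1.6736/2)=0.669842, s=sin(1.6736/2)=0.742503; N=√[24·1·1·6]=12.000000
The bounds max(0,m−m')=0 and min(l+m,l−m')=0 give 1 term
  k=0: (−1)^3·12.0000/(6)·0.6698^1·0.7425^3 = -0.548401
d^2_{2,-1}(1.6736) = -0.548401
Attach z-rotation phases: D = e^{-i(2)(2.4341)}·(-0.548401)·e^{-i(-1)(5.8472)} = -0.305927-0.455140i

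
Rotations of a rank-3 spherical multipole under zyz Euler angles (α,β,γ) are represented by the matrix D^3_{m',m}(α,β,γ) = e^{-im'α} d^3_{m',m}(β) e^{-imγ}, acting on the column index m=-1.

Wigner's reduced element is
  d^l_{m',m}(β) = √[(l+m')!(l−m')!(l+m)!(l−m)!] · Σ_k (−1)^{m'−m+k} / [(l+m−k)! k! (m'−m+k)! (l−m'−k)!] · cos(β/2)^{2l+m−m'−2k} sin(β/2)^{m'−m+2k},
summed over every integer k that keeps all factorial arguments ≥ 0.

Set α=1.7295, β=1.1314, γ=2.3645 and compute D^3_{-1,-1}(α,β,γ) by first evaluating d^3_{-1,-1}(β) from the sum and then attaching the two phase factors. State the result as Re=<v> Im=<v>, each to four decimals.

First d^3_{-1,-1}(β=1.1314), then the phase factors e^{-i(-1)α} and e^{-i(-1)γ}:
c=cos(1.1314/2)=0.844214, s=sin(1.1314/2)=0.536007; N=√[2·24·2·24]=48.000000
Admissible k: 0..2 (factorial args all ≥0)
  k=0: (−1)^0·48.0000/(48)·0.8442^6·0.5360^0 = +0.362005
  k=1: (−1)^1·48.0000/(6)·0.8442^4·0.5360^2 = -1.167455
  k=2: (−1)^2·48.0000/(8)·0.8442^2·0.5360^4 = +0.352970
d^3_{-1,-1}(1.1314) = +0.362005 -1.167455 +0.352970 = -0.452481
Attach z-rotation phases: D = e^{-i(-1)(1.7295)}·(-0.452481)·e^{-i(-1)(2.3645)} = +0.262314+0.368687i

Re=0.2623 Im=0.3687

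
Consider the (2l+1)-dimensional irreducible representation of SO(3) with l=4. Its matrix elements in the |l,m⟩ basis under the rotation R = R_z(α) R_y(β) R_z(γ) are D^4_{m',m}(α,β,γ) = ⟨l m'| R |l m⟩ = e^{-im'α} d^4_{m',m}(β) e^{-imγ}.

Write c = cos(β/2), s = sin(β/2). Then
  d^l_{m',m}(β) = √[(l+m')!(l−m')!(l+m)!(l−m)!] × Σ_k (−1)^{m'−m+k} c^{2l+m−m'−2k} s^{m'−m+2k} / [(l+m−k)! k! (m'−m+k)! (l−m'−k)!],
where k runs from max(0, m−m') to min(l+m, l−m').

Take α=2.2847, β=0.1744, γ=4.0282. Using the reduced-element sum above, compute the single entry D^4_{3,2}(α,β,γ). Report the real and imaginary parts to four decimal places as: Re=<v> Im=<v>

Re=0.2166 Im=0.2218

First d^4_{3,2}(β=0.1744), then the phase factors e^{-i(3)α} and e^{-i(2)γ}:
Half-angle: c=0.996200, s=0.087090. N=√(5040·1·720·2)=2693.993318
k: max(0,(2)−(3))=0 … min(4+(2),4−(3))=1
  k=0: (−1)^1·2693.9933/(720)·0.9962^7·0.0871^1 = -0.317291
  k=1: (−1)^2·2693.9933/(240)·0.9962^5·0.0871^3 = +0.007275
d^4_{3,2}(0.1744) = -0.317291 +0.007275 = -0.310016
Phases: e^{-i·(3)·2.2847}=+0.841407-0.540402i, e^{-i·(2)·4.0282}=-0.201039-0.979583i ⇒ D=+0.216554+0.221843i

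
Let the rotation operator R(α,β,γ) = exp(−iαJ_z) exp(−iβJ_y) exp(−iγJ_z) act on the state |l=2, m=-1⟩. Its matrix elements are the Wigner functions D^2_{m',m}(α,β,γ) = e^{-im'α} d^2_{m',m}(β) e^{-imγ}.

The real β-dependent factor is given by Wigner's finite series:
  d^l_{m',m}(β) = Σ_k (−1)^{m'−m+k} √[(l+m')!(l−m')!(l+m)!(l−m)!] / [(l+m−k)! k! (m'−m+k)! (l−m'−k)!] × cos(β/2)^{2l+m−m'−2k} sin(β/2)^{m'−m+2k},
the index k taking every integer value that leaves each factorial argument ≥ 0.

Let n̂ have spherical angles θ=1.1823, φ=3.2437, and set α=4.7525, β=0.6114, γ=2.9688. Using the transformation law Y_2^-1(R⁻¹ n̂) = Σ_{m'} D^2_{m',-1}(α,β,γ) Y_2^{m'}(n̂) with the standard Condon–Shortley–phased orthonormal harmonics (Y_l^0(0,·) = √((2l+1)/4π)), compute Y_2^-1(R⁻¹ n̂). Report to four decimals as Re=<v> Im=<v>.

Re=0.0024 Im=-0.2490

Need the full column D^2_{m',-1} for m'=−2..2 at α=4.7525, β=0.6114, γ=2.9688.
cos(β/2)=0.953637, sin(β/2)=0.300961
d^2_{-2,-1}: single k=1 term ⇒ +0.522022;  D = +0.519787-0.048255i
d^2_{-1,-1}: k∈[0..1] ⇒ +0.827049 -0.247119 = +0.579930;  D = +0.076721+0.574833i
d^2_{0,-1}: k∈[0..1] ⇒ -0.639343 +0.063678 = -0.575666;  D = +0.567093-0.098977i
d^2_{1,-1}: k∈[0..1] ⇒ +0.247119 -0.008204 = +0.238915;  D = -0.050483-0.233521i
d^2_{2,-1}: single k=0 term ⇒ -0.051993;  D = -0.050337+0.013015i
Y_2^{m'}(θ=1.1823,φ=3.2437) and Σ D·Y over m':
  (+0.5198-0.0483i)·(+0.3240-0.0671i)  (+0.0767+0.5748i)·(-0.2694+0.0276i)  (+0.5671-0.0990i)·(-0.1796+0.0000i)  (-0.0505-0.2335i)·(+0.2694+0.0276i)  (-0.0503+0.0130i)·(+0.3240+0.0671i)
Y_2^-1(R⁻¹ n̂) = +0.002419-0.248954i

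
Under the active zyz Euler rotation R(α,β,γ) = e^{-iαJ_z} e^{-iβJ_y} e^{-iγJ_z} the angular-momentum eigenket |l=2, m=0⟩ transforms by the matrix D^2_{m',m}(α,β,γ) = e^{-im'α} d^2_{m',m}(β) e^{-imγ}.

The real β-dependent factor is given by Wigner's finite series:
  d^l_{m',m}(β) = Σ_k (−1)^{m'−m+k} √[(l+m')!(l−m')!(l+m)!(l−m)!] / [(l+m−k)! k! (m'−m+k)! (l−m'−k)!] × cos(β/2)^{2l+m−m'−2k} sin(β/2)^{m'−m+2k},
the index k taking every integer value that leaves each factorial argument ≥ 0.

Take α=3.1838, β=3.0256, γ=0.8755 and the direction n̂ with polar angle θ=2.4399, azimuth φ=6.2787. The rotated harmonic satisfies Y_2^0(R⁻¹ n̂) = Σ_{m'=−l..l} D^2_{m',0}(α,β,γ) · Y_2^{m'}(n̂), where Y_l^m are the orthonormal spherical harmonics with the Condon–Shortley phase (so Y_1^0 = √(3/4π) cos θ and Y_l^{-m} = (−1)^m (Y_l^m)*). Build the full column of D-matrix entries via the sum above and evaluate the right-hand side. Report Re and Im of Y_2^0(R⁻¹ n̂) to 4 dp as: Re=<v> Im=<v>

Need the full column D^2_{m',0} for m'=−2..2 at α=3.1838, β=3.0256, γ=0.8755.
cos(β/2)=0.057964, sin(β/2)=0.998319
d^2_{-2,0}: single k=2 term ⇒ +0.008202;  D = +0.008173+0.000692i
d^2_{-1,0}: k∈[1..2] ⇒ +0.000476 -0.141267 = -0.140791;  D = +0.140665+0.005941i
d^2_{0,0}: k∈[0..2] ⇒ +0.000011 -0.013394 +0.993292 = +0.979909;  D = +0.979909+0.000000i
d^2_{1,0}: k∈[0..1] ⇒ -0.000476 +0.141267 = +0.140791;  D = -0.140665+0.005941i
d^2_{2,0}: single k=0 term ⇒ +0.008202;  D = +0.008173-0.000692i
Y_2^{m'}(θ=2.4399,φ=6.2787) and Σ D·Y over m':
  (+0.0082+0.0007i)·(+0.1609+0.0014i)  (+0.1407+0.0059i)·(-0.3809-0.0017i)  (+0.9799+0.0000i)·(+0.2365+0.0000i)  (-0.1407+0.0059i)·(+0.3809-0.0017i)  (+0.0082-0.0007i)·(+0.1609-0.0014i)
Y_2^0(R⁻¹ n̂) = +0.127273-0.000000i

Re=0.1273 Im=0.0000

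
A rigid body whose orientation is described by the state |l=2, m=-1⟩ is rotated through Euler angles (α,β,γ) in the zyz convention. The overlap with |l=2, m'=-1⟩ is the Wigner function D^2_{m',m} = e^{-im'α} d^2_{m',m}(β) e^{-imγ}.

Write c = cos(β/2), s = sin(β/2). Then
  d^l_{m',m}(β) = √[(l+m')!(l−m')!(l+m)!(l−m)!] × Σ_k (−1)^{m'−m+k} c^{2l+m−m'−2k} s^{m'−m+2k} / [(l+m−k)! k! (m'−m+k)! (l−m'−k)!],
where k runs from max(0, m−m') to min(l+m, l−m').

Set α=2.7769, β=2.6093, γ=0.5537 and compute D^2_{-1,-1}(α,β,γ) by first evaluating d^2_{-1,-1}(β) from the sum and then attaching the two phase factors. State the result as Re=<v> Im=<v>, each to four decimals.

Re=0.1850 Im=0.0354

First d^2_{-1,-1}(β=2.6093), then the phase factors e^{-i(-1)α} and e^{-i(-1)γ}:
Half-angle: c=0.263015, s=0.964792. N=√(1·6·1·6)=6.000000
k∈{0,1} keeps every argument non-negative
  k=0: (−1)^0·6.0000/(6)·0.2630^4·0.9648^0 = +0.004785
  k=1: (−1)^1·6.0000/(2)·0.2630^2·0.9648^2 = -0.193175
d^2_{-1,-1}(2.6093) = +0.004785 -0.193175 = -0.188389
Attach z-rotation phases: D = e^{-i(-1)(2.7769)}·(-0.188389)·e^{-i(-1)(0.5537)} = +0.185034+0.035395i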